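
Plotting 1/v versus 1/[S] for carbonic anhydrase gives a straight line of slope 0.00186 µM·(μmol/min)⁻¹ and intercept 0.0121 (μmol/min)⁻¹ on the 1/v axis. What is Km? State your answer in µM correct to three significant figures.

y-intercept = 1/Vmax ⇒ Vmax = 82.6 μmol/min; slope = Km/Vmax ⇒ Km = slope × Vmax.
Km = 0.00186 × 82.6 = 0.154 µM.

0.154 µM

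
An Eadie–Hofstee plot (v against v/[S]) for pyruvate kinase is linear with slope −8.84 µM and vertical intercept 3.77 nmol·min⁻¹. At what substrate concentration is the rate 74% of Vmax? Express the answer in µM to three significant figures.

The Eadie–Hofstee slope gives Km = 8.84 µM (slope = −Km).
v/Vmax = [S]/(Km+[S]) = 0.74 ⇒ [S] = Km·0.74/(1−0.74) = 8.84 × 2.846 = 25.2 µM.

25.2 µM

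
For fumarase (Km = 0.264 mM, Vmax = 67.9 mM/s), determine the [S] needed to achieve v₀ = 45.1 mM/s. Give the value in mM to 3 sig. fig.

0.522 mM

Rearranging v = Vmax[S]/(Km+[S]) gives [S] = Km·v/(Vmax − v).
[S] = 0.264 × 45.1 / (67.9 − 45.1) = 11.91/22.80 = 0.522 mM.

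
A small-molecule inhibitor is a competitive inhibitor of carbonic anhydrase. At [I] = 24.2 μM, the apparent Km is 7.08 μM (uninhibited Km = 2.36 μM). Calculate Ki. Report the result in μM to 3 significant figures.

Competitive: Km,app = α·Km with α = 1 + [I]/Ki.
α = Km,app/Km = 7.08/2.36 = 3.000.
Ki = [I]/(α − 1) = 24.2/2.000 = 12.1 μM.

12.1 μM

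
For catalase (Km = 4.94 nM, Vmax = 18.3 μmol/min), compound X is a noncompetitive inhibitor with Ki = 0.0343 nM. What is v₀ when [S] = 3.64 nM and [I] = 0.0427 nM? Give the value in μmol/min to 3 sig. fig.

With α = 1 + [I]/Ki = 1 + 0.0427/0.0343 = 2.245, the noncompetitive rate law is v = (Vmax/α)·[S] / (Km + [S]).
v = (18.3/2.245)×3.64 / (4.94 + 3.64) = 29.67/8.580 = 3.46 μmol/min.

3.46 μmol/min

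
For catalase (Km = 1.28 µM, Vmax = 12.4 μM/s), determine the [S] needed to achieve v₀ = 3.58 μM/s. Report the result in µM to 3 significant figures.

Rearranging v = Vmax[S]/(Km+[S]) gives [S] = Km·v/(Vmax − v).
[S] = 1.28 × 3.58 / (12.4 − 3.58) = 4.582/8.820 = 0.520 µM.

0.520 µM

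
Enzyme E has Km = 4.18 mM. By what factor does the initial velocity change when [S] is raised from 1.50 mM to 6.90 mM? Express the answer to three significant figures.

2.36

Since Vmax cancels, v₂/v₁ = [S]₂(Km+[S]₁) / [S]₁(Km+[S]₂).
= 6.90×(4.18+1.50) / (1.50×(4.18+6.90)) = 39.19/16.62 = 2.36.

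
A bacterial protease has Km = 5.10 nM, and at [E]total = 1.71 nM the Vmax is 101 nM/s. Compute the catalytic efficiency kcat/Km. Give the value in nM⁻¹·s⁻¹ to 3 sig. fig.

kcat = Vmax/[E]total = 101/1.71 = 59.1 s⁻¹.
kcat/Km = 59.1/5.10 = 11.6 nM⁻¹·s⁻¹.

11.6 nM⁻¹·s⁻¹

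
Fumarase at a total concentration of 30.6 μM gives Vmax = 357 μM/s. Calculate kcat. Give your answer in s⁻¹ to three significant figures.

11.7 s⁻¹

kcat = Vmax/[E]total = 357 μM/s / 30.6 μM = 11.7 s⁻¹.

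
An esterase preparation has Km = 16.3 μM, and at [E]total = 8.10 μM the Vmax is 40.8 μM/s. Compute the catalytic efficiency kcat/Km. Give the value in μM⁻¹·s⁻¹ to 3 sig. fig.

0.309 μM⁻¹·s⁻¹

kcat = Vmax/[E]total = 40.8/8.10 = 5.04 s⁻¹.
kcat/Km = 5.04/16.3 = 0.309 μM⁻¹·s⁻¹.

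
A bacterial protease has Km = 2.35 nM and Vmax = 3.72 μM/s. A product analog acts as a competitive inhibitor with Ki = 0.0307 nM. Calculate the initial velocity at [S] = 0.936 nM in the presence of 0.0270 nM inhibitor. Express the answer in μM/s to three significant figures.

0.650 μM/s

α = 1 + [I]/Ki = 1 + 0.0270/0.0307 = 1.879.
For a competitive inhibitor, Vmax is unchanged and the apparent Km becomes α·Km: Km,app = 4.42 nM, Vmax,app = 3.72 μM/s.
v = Vmax,app·[S]/(Km,app + [S]) = 3.72 × 0.936/(4.42 + 0.936) = 0.650 μM/s.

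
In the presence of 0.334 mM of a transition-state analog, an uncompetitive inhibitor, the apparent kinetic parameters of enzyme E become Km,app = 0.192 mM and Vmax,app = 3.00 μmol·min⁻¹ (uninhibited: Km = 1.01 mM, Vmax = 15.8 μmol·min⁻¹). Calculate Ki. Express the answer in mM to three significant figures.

Uncompetitive: Vmax,app = Vmax/α (and Km,app = Km/α) with α = 1 + [I]/Ki.
α = Vmax/Vmax,app = 15.8/3.00 = 5.267.
Since α = 1 + [I]/Ki, [I]/Ki = 5.267 − 1 = 4.267 and Ki = 0.334/4.267 = 0.0783 mM.

0.0783 mM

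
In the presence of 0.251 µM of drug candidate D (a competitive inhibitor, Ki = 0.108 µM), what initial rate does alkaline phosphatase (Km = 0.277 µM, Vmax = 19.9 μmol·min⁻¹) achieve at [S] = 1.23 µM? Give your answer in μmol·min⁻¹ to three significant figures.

11.4 μmol·min⁻¹

With α = 1 + [I]/Ki = 1 + 0.251/0.108 = 3.324, the competitive rate law is v = Vmax[S] / (αKm + [S]).
v = 19.9×1.23 / (3.324×0.277 + 1.23) = 24.48/2.151 = 11.4 μmol·min⁻¹.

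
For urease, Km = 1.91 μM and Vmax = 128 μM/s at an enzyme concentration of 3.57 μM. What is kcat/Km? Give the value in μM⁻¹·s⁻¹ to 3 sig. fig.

18.8 μM⁻¹·s⁻¹

kcat = Vmax/[E]total = 128/3.57 = 35.9 s⁻¹.
kcat/Km = 35.9/1.91 = 18.8 μM⁻¹·s⁻¹.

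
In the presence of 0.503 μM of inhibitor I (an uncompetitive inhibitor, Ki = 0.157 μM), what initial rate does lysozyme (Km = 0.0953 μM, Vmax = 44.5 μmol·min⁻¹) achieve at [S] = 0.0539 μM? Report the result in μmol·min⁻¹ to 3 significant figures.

7.45 μmol·min⁻¹

α = 1 + [I]/Ki = 1 + 0.503/0.157 = 4.204.
For an uncompetitive inhibitor, both parameters are divided by α, giving Vmax/α and Km/α: Km,app = 0.0227 μM, Vmax,app = 10.6 μmol·min⁻¹.
v = Vmax,app·[S]/(Km,app + [S]) = 10.6 × 0.0539/(0.0227 + 0.0539) = 7.45 μmol·min⁻¹.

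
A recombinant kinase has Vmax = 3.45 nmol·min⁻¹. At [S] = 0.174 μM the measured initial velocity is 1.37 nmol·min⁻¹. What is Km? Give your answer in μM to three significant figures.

v/Vmax = 1.37/3.45 = 0.3971 = [S]/(Km+[S]).
So Km + [S] = [S]/0.3971 = 0.4382 μM, giving Km = 0.4382 − 0.174 = 0.264 μM.

0.264 μM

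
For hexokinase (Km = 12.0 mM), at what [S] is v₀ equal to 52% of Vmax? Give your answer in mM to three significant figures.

v/Vmax = [S]/(Km+[S]) = 0.52, so [S] = Km·0.52/(1 − 0.52) = 12.0 × 1.083.
[S] = 13.0 mM.

13.0 mM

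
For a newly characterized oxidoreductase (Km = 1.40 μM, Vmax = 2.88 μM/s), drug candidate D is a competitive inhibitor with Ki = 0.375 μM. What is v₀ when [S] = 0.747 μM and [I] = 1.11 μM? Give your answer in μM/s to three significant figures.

With α = 1 + [I]/Ki = 1 + 1.11/0.375 = 3.960, the competitive rate law is v = Vmax[S] / (αKm + [S]).
v = 2.88×0.747 / (3.960×1.40 + 0.747) = 2.151/6.291 = 0.342 μM/s.

0.342 μM/s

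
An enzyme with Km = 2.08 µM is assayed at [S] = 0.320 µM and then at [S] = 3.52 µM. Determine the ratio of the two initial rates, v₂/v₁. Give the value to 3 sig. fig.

The fractional saturations are [S]/(Km+[S]) = 0.320/2.400 = 0.1333 and 3.52/5.600 = 0.6286.
v₂/v₁ is just their ratio: 0.6286/0.1333 = 4.71.

4.71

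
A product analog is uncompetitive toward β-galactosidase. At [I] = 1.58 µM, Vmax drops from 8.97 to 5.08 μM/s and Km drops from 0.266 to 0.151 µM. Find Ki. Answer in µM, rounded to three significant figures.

2.06 µM

Uncompetitive: Vmax,app = Vmax/α (and Km,app = Km/α) with α = 1 + [I]/Ki.
α = Vmax/Vmax,app = 8.97/5.08 = 1.766.
Ki = [I]/(α − 1) = 1.58/0.7657 = 2.06 µM.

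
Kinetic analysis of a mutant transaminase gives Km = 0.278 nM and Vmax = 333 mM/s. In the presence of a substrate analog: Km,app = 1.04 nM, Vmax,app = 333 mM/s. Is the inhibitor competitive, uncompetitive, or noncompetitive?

Km increases (0.278 → 1.04 nM) while Vmax is unchanged — the hallmark of competitive inhibition.

competitive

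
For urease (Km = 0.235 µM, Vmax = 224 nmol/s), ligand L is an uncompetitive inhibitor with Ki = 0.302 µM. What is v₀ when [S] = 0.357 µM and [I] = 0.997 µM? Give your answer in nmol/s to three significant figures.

45.2 nmol/s

α = 1 + [I]/Ki = 1 + 0.997/0.302 = 4.301.
For an uncompetitive inhibitor, both parameters are divided by α, giving Vmax/α and Km/α: Km,app = 0.0546 µM, Vmax,app = 52.1 nmol/s.
v = Vmax,app·[S]/(Km,app + [S]) = 52.1 × 0.357/(0.0546 + 0.357) = 45.2 nmol/s.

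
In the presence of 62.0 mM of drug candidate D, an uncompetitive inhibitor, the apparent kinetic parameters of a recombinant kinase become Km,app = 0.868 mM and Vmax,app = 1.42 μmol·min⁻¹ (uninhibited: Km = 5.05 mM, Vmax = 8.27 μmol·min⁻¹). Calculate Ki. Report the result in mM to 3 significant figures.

12.9 mM

Uncompetitive: Vmax,app = Vmax/α (and Km,app = Km/α) with α = 1 + [I]/Ki.
α = Vmax/Vmax,app = 8.27/1.42 = 5.824.
Ki = [I]/(α − 1) = 62.0/4.824 = 12.9 mM.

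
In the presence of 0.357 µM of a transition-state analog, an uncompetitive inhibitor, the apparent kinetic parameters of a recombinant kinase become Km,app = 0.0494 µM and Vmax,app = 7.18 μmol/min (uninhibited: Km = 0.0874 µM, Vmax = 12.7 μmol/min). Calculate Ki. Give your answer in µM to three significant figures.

Uncompetitive: Vmax,app = Vmax/α (and Km,app = Km/α) with α = 1 + [I]/Ki.
α = Vmax/Vmax,app = 12.7/7.18 = 1.769.
Ki = [I]/(α − 1) = 0.357/0.7688 = 0.464 µM.

0.464 µM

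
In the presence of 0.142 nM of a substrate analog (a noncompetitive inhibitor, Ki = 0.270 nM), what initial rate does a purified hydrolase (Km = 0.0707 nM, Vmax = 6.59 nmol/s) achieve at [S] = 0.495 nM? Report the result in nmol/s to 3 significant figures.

3.78 nmol/s

α = 1 + [I]/Ki = 1 + 0.142/0.270 = 1.526.
For a noncompetitive inhibitor, Vmax is reduced to Vmax/α while Km is unchanged: Km,app = 0.0707 nM, Vmax,app = 4.32 nmol/s.
v = Vmax,app·[S]/(Km,app + [S]) = 4.32 × 0.495/(0.0707 + 0.495) = 3.78 nmol/s.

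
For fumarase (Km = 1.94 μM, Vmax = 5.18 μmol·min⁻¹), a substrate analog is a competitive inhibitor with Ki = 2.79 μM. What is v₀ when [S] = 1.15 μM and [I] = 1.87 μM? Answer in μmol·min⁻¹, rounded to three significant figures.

1.36 μmol·min⁻¹

α = 1 + [I]/Ki = 1 + 1.87/2.79 = 1.670.
For a competitive inhibitor, Vmax is unchanged and the apparent Km becomes α·Km: Km,app = 3.24 μM, Vmax,app = 5.18 μmol·min⁻¹.
v = Vmax,app·[S]/(Km,app + [S]) = 5.18 × 1.15/(3.24 + 1.15) = 1.36 μmol·min⁻¹.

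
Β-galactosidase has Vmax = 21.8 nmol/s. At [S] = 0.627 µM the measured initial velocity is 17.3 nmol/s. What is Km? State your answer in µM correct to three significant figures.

0.163 µM

v/Vmax = 17.3/21.8 = 0.7936 = [S]/(Km+[S]).
So Km + [S] = [S]/0.7936 = 0.7901 µM, giving Km = 0.7901 − 0.627 = 0.163 µM.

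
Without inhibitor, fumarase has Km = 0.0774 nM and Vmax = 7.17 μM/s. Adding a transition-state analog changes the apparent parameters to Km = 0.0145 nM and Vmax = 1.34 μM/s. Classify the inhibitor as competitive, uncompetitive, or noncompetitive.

Both Km and Vmax decrease by the same factor (~5.35-fold) — characteristic of uncompetitive inhibition.

uncompetitive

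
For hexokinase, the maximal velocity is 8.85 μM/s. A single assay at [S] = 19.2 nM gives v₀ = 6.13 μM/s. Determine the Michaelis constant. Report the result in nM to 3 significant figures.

8.52 nM

v/Vmax = 6.13/8.85 = 0.6927 = [S]/(Km+[S]).
So Km + [S] = [S]/0.6927 = 27.72 nM, giving Km = 27.72 − 19.2 = 8.52 nM.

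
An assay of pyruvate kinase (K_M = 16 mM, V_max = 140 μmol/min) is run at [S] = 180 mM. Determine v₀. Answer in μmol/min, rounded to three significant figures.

129 μmol/min

v = Vmax·[S]/(Km + [S]) = 140 × 180 / (16 + 180)
  = 25200 / 196.0 = 129 μmol/min.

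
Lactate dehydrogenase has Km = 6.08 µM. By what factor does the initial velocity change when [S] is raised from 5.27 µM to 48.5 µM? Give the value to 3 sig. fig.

1.91

The fractional saturations are [S]/(Km+[S]) = 5.27/11.35 = 0.4643 and 48.5/54.58 = 0.8886.
v₂/v₁ is just their ratio: 0.8886/0.4643 = 1.91.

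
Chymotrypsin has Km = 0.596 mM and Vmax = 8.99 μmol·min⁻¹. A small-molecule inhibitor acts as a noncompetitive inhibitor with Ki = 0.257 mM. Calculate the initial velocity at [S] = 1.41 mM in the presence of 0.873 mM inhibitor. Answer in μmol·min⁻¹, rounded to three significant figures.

1.44 μmol·min⁻¹

With α = 1 + [I]/Ki = 1 + 0.873/0.257 = 4.397, the noncompetitive rate law is v = (Vmax/α)·[S] / (Km + [S]).
v = (8.99/4.397)×1.41 / (0.596 + 1.41) = 2.883/2.006 = 1.44 μmol·min⁻¹.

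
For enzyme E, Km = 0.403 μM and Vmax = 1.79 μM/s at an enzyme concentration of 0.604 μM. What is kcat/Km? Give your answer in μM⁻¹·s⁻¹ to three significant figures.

kcat = Vmax/[E]total = 1.79/0.604 = 2.96 s⁻¹.
kcat/Km = 2.96/0.403 = 7.35 μM⁻¹·s⁻¹.

7.35 μM⁻¹·s⁻¹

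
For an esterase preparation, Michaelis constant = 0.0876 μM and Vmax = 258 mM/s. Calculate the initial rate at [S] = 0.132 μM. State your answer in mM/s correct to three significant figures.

155 mM/s

[S]/(Km+[S]) = 0.132/0.2196 = 0.6011, the fractional saturation.
v = 0.6011 × Vmax = 0.6011 × 258 = 155 mM/s.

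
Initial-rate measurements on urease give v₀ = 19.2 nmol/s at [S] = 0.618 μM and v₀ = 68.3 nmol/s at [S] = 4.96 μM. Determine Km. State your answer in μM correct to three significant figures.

From v = Vmax[S]/(Km+[S]), each point gives Vmax = v(Km+[S])/[S].
Equating: 19.2(Km+0.618)/0.618 = 68.3(Km+4.96)/4.96.
31.07·Km + 19.2 = 13.77·Km + 68.3, so (31.07 − 13.77)·Km = 68.3 − 19.2.
Km = 49.10/17.30 = 2.84 μM; then Vmax = 19.2(2.84+0.618)/0.618 = 107 nmol/s.

2.84 μM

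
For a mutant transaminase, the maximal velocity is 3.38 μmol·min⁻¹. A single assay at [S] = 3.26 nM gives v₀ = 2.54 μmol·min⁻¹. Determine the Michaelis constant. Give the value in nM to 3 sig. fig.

1.08 nM

From v = Vmax[S]/(Km+[S]), Km = [S](Vmax − v)/v.
Km = 3.26 × (3.38 − 2.54) / 2.54 = 2.738/2.54 = 1.08 nM.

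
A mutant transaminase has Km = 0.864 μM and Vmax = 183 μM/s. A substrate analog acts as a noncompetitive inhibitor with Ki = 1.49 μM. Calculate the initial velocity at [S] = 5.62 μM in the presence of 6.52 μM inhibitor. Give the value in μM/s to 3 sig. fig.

α = 1 + [I]/Ki = 1 + 6.52/1.49 = 5.376.
For a noncompetitive inhibitor, Vmax is reduced to Vmax/α while Km is unchanged: Km,app = 0.864 μM, Vmax,app = 34.0 μM/s.
v = Vmax,app·[S]/(Km,app + [S]) = 34.0 × 5.62/(0.864 + 5.62) = 29.5 μM/s.

29.5 μM/s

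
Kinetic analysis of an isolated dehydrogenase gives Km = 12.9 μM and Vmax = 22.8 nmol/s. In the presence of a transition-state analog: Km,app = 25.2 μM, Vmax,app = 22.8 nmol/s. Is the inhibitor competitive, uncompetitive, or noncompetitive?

Km increases (12.9 → 25.2 μM) while Vmax is unchanged — the hallmark of competitive inhibition.

competitive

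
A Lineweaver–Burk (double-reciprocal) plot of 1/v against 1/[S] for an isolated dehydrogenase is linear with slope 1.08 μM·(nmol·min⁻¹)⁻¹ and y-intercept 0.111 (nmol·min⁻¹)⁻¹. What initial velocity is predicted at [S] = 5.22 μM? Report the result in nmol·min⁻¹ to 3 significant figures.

3.15 nmol·min⁻¹

The y-intercept is 1/Vmax, so Vmax = 1/0.111 = 9.01 nmol·min⁻¹.
The slope is Km/Vmax, so Km = 1.08 × 9.01 = 9.73 μM.
Then v = 9.01 × 5.22/(9.73 + 5.22) = 3.15 nmol·min⁻¹.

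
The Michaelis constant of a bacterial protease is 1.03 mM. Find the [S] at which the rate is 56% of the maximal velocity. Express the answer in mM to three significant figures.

1.31 mM

v/Vmax = [S]/(Km+[S]) = 0.56, so [S] = Km·0.56/(1 − 0.56) = 1.03 × 1.273.
[S] = 1.31 mM.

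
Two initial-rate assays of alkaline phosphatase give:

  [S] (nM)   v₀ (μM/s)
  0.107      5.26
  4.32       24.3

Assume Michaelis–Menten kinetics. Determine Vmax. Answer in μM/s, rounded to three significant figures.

26.8 μM/s

In reciprocal form, 1/v = (Km/Vmax)·(1/[S]) + 1/Vmax. The two points give (1/[S], 1/v) = (9.346, 0.1901) and (0.2315, 0.04115).
Slope = (0.1901 − 0.04115)/(9.346 − 0.2315) = 0.01634; intercept = 0.1901 − 0.01634×9.346 = 0.03737.
Vmax = 1/intercept = 26.8 μM/s; Km = slope × Vmax = 0.01634 × 26.8 = 0.437 nM.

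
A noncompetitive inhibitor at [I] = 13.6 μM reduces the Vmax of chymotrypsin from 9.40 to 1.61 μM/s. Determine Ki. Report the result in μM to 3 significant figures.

2.81 μM

Noncompetitive: Vmax,app = Vmax/α with α = 1 + [I]/Ki.
α = Vmax/Vmax,app = 9.40/1.61 = 5.839.
Since α = 1 + [I]/Ki, [I]/Ki = 5.839 − 1 = 4.839 and Ki = 13.6/4.839 = 2.81 μM.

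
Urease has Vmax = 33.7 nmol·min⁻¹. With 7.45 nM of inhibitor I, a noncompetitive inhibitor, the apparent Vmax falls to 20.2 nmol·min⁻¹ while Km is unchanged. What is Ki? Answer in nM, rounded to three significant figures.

Noncompetitive: Vmax,app = Vmax/α with α = 1 + [I]/Ki.
α = Vmax/Vmax,app = 33.7/20.2 = 1.668.
Since α = 1 + [I]/Ki, [I]/Ki = 1.668 − 1 = 0.6683 and Ki = 7.45/0.6683 = 11.1 nM.

11.1 nM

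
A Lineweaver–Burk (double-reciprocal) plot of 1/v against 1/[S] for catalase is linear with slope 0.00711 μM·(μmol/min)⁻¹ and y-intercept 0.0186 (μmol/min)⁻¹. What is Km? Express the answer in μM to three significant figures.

y-intercept = 1/Vmax ⇒ Vmax = 53.8 μmol/min; slope = Km/Vmax ⇒ Km = slope × Vmax.
Km = 0.00711 × 53.8 = 0.382 μM.

0.382 μM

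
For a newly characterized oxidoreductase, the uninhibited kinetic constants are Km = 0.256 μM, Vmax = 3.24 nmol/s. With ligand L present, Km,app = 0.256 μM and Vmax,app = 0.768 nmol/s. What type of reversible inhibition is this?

Vmax decreases (3.24 → 0.768 nmol/s) while Km is unchanged — pure noncompetitive inhibition.

noncompetitive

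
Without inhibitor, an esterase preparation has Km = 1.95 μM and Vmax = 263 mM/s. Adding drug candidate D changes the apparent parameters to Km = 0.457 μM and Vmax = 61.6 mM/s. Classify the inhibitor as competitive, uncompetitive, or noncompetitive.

Both Km and Vmax decrease by the same factor (~4.27-fold) — characteristic of uncompetitive inhibition.

uncompetitive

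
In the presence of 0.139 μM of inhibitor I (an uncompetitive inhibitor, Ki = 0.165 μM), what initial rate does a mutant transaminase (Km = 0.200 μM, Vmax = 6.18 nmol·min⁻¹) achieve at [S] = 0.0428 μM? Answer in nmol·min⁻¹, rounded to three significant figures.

0.949 nmol·min⁻¹

α = 1 + [I]/Ki = 1 + 0.139/0.165 = 1.842.
For an uncompetitive inhibitor, both parameters are divided by α, giving Vmax/α and Km/α: Km,app = 0.109 μM, Vmax,app = 3.35 nmol·min⁻¹.
v = Vmax,app·[S]/(Km,app + [S]) = 3.35 × 0.0428/(0.109 + 0.0428) = 0.949 nmol·min⁻¹.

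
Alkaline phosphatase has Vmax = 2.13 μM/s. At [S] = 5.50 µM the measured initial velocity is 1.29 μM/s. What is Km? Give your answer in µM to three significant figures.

From v = Vmax[S]/(Km+[S]), Km = [S](Vmax − v)/v.
Km = 5.50 × (2.13 − 1.29) / 1.29 = 4.620/1.29 = 3.58 µM.

3.58 µM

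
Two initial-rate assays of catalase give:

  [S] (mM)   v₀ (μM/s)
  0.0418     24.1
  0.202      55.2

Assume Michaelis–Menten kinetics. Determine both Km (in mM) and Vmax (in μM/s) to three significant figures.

In reciprocal form, 1/v = (Km/Vmax)·(1/[S]) + 1/Vmax. The two points give (1/[S], 1/v) = (23.92, 0.04149) and (4.950, 0.01812).
Slope = (0.04149 − 0.01812)/(23.92 − 4.950) = 0.001232; intercept = 0.04149 − 0.001232×23.92 = 0.01202.
Vmax = 1/intercept = 83.2 μM/s; Km = slope × Vmax = 0.001232 × 83.2 = 0.103 mM.

Km = 0.103 mM; Vmax = 83.2 μM/s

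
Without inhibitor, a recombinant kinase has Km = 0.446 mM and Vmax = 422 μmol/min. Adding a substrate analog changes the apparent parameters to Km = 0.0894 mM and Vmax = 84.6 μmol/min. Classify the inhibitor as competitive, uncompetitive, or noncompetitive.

uncompetitive

Both Km and Vmax decrease by the same factor (~4.99-fold) — characteristic of uncompetitive inhibition.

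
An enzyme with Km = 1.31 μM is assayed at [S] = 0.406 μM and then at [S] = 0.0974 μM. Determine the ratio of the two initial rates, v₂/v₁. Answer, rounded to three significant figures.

The fractional saturations are [S]/(Km+[S]) = 0.406/1.716 = 0.2366 and 0.0974/1.407 = 0.06921.
v₂/v₁ is just their ratio: 0.06921/0.2366 = 0.293.

0.293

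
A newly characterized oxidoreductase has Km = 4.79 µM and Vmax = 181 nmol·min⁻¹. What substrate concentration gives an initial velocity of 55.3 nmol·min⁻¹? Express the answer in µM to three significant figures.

2.11 µM

The required fractional saturation is v/Vmax = 55.3/181 = 0.3055.
Then [S]/(Km+[S]) = 0.3055 ⇒ [S] = 4.79 × 0.3055/(1 − 0.3055) = 2.11 µM.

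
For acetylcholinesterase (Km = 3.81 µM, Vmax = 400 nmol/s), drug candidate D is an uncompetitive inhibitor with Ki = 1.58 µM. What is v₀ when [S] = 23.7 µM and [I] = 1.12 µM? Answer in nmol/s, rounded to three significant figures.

α = 1 + [I]/Ki = 1 + 1.12/1.58 = 1.709.
For an uncompetitive inhibitor, both parameters are divided by α, giving Vmax/α and Km/α: Km,app = 2.23 µM, Vmax,app = 234 nmol/s.
v = Vmax,app·[S]/(Km,app + [S]) = 234 × 23.7/(2.23 + 23.7) = 214 nmol/s.

214 nmol/s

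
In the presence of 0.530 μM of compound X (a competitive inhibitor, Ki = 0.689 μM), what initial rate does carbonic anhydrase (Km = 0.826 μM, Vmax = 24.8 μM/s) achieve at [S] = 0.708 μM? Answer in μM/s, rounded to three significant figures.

With α = 1 + [I]/Ki = 1 + 0.530/0.689 = 1.769, the competitive rate law is v = Vmax[S] / (αKm + [S]).
v = 24.8×0.708 / (1.769×0.826 + 0.708) = 17.56/2.169 = 8.09 μM/s.

8.09 μM/s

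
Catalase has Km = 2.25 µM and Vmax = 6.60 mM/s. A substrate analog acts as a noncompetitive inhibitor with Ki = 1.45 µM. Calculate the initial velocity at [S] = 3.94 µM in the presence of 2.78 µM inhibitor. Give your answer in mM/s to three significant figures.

With α = 1 + [I]/Ki = 1 + 2.78/1.45 = 2.917, the noncompetitive rate law is v = (Vmax/α)·[S] / (Km + [S]).
v = (6.60/2.917)×3.94 / (2.25 + 3.94) = 8.914/6.190 = 1.44 mM/s.

1.44 mM/s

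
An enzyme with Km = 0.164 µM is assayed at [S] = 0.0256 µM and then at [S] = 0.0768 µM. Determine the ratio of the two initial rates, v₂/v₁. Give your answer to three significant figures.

Since Vmax cancels, v₂/v₁ = [S]₂(Km+[S]₁) / [S]₁(Km+[S]₂).
= 0.0768×(0.164+0.0256) / (0.0256×(0.164+0.0768)) = 0.01456/0.006164 = 2.36.

2.36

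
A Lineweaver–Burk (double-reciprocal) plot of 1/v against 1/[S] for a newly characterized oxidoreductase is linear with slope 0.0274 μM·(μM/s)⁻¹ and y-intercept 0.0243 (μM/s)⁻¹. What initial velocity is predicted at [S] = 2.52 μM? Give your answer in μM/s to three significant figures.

28.4 μM/s

The y-intercept is 1/Vmax, so Vmax = 1/0.0243 = 41.2 μM/s.
The slope is Km/Vmax, so Km = 0.0274 × 41.2 = 1.13 μM.
Then v = 41.2 × 2.52/(1.13 + 2.52) = 28.4 μM/s.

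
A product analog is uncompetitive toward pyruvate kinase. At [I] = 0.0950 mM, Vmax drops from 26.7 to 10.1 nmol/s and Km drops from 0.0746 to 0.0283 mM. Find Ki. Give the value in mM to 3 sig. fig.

Uncompetitive: Vmax,app = Vmax/α (and Km,app = Km/α) with α = 1 + [I]/Ki.
α = Vmax/Vmax,app = 26.7/10.1 = 2.644.
Ki = [I]/(α − 1) = 0.0950/1.644 = 0.0578 mM.

0.0578 mM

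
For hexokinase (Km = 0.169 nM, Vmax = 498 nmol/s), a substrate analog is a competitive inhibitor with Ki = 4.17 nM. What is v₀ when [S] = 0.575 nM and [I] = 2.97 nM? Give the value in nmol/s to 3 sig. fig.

With α = 1 + [I]/Ki = 1 + 2.97/4.17 = 1.712, the competitive rate law is v = Vmax[S] / (αKm + [S]).
v = 498×0.575 / (1.712×0.169 + 0.575) = 286.3/0.8644 = 331 nmol/s.

331 nmol/s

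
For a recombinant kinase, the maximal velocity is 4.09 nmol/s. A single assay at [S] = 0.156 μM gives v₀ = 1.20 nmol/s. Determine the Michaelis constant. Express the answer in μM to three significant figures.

v/Vmax = 1.20/4.09 = 0.2934 = [S]/(Km+[S]).
So Km + [S] = [S]/0.2934 = 0.5317 μM, giving Km = 0.5317 − 0.156 = 0.376 μM.

0.376 μM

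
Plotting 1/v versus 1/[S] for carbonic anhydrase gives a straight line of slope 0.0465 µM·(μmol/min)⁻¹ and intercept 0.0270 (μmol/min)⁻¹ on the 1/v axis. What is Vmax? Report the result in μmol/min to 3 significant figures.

The y-intercept of a Lineweaver–Burk plot equals 1/Vmax, so Vmax = 1/0.0270 = 37.0 μmol/min.

37.0 μmol/min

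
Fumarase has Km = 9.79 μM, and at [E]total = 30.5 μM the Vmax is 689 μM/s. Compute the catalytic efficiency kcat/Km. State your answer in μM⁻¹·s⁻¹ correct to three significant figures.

2.31 μM⁻¹·s⁻¹

kcat = Vmax/[E]total = 689/30.5 = 22.6 s⁻¹.
kcat/Km = 22.6/9.79 = 2.31 μM⁻¹·s⁻¹.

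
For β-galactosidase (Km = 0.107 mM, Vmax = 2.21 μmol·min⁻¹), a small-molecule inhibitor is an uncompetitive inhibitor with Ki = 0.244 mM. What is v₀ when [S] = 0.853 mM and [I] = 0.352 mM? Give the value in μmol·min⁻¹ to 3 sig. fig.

With α = 1 + [I]/Ki = 1 + 0.352/0.244 = 2.443, the uncompetitive rate law is v = (Vmax/α)·[S] / (Km/α + [S]).
v = (2.21/2.443)×0.853 / (0.107/2.443 + 0.853) = 0.7718/0.8968 = 0.861 μmol·min⁻¹.

0.861 μmol·min⁻¹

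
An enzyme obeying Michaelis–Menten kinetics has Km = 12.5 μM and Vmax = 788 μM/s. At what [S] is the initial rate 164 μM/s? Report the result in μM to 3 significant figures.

The required fractional saturation is v/Vmax = 164/788 = 0.2081.
Then [S]/(Km+[S]) = 0.2081 ⇒ [S] = 12.5 × 0.2081/(1 − 0.2081) = 3.29 μM.

3.29 μM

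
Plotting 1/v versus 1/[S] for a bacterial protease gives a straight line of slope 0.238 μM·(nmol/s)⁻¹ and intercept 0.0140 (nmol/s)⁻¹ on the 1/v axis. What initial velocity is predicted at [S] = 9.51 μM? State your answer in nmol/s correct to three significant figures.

The y-intercept is 1/Vmax, so Vmax = 1/0.0140 = 71.4 nmol/s.
The slope is Km/Vmax, so Km = 0.238 × 71.4 = 17.0 μM.
Then v = 71.4 × 9.51/(17.0 + 9.51) = 25.6 nmol/s.

25.6 nmol/s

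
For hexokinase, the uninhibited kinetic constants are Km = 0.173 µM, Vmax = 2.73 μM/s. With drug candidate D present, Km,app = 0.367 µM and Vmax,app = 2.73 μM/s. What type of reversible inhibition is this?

competitive

Km increases (0.173 → 0.367 µM) while Vmax is unchanged — the hallmark of competitive inhibition.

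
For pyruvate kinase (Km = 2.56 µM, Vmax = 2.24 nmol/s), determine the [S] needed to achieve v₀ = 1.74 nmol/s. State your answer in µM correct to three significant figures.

Rearranging v = Vmax[S]/(Km+[S]) gives [S] = Km·v/(Vmax − v).
[S] = 2.56 × 1.74 / (2.24 − 1.74) = 4.454/0.5000 = 8.91 µM.

8.91 µM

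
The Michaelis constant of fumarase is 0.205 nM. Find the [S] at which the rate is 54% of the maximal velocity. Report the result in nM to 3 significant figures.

v/Vmax = [S]/(Km+[S]) = 0.54, so [S] = Km·0.54/(1 − 0.54) = 0.205 × 1.174.
[S] = 0.241 nM.

0.241 nM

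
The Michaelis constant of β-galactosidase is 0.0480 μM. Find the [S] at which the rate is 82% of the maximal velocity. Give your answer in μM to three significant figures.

0.219 μM

v/Vmax = [S]/(Km+[S]) = 0.82, so [S] = Km·0.82/(1 − 0.82) = 0.0480 × 4.556.
[S] = 0.219 μM.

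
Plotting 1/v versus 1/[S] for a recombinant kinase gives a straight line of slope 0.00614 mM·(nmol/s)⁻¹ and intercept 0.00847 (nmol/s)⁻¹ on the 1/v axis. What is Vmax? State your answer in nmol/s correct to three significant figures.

The y-intercept of a Lineweaver–Burk plot equals 1/Vmax, so Vmax = 1/0.00847 = 118 nmol/s.

118 nmol/s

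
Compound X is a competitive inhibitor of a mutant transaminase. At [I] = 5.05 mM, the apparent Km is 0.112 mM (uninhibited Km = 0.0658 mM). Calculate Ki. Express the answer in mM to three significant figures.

Competitive: Km,app = α·Km with α = 1 + [I]/Ki.
α = Km,app/Km = 0.112/0.0658 = 1.702.
Ki = [I]/(α − 1) = 5.05/0.7021 = 7.19 mM.

7.19 mM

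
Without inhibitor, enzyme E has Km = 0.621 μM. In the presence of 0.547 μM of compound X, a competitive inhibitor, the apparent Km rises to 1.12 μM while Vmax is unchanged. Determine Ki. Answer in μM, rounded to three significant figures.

Competitive: Km,app = α·Km with α = 1 + [I]/Ki.
α = Km,app/Km = 1.12/0.621 = 1.804.
Ki = [I]/(α − 1) = 0.547/0.8035 = 0.681 μM.

0.681 μM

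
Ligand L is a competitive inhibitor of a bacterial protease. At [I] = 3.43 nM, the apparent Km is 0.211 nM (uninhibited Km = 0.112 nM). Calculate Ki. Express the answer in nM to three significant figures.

3.88 nM

Competitive: Km,app = α·Km with α = 1 + [I]/Ki.
α = Km,app/Km = 0.211/0.112 = 1.884.
Since α = 1 + [I]/Ki, [I]/Ki = 1.884 − 1 = 0.8839 and Ki = 3.43/0.8839 = 3.88 nM.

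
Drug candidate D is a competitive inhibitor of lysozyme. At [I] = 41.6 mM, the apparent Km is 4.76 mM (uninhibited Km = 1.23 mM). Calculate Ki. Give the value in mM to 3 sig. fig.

Competitive: Km,app = α·Km with α = 1 + [I]/Ki.
α = Km,app/Km = 4.76/1.23 = 3.870.
Ki = [I]/(α − 1) = 41.6/2.870 = 14.5 mM.

14.5 mM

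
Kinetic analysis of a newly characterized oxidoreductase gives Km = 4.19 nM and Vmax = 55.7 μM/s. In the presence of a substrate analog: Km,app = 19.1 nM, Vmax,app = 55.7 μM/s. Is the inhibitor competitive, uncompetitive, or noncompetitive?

Km increases (4.19 → 19.1 nM) while Vmax is unchanged — the hallmark of competitive inhibition.

competitive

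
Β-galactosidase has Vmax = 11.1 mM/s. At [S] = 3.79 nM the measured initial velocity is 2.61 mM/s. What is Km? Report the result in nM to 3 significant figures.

12.3 nM

v/Vmax = 2.61/11.1 = 0.2351 = [S]/(Km+[S]).
So Km + [S] = [S]/0.2351 = 16.12 nM, giving Km = 16.12 − 3.79 = 12.3 nM.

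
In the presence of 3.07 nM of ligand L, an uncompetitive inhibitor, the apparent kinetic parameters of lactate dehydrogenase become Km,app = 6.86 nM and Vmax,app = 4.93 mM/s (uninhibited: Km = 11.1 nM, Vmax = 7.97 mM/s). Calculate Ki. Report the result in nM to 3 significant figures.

Uncompetitive: Vmax,app = Vmax/α (and Km,app = Km/α) with α = 1 + [I]/Ki.
α = Vmax/Vmax,app = 7.97/4.93 = 1.617.
Since α = 1 + [I]/Ki, [I]/Ki = 1.617 − 1 = 0.6166 and Ki = 3.07/0.6166 = 4.98 nM.

4.98 nM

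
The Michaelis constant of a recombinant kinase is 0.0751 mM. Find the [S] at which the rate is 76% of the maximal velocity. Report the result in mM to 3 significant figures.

v/Vmax = [S]/(Km+[S]) = 0.76, so [S] = Km·0.76/(1 − 0.76) = 0.0751 × 3.167.
[S] = 0.238 mM.

0.238 mM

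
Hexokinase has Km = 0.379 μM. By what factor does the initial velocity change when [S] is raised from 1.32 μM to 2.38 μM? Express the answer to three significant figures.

1.11

Since Vmax cancels, v₂/v₁ = [S]₂(Km+[S]₁) / [S]₁(Km+[S]₂).
= 2.38×(0.379+1.32) / (1.32×(0.379+2.38)) = 4.044/3.642 = 1.11.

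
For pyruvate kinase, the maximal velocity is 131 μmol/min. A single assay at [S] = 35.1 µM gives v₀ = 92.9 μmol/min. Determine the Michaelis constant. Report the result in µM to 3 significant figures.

v/Vmax = 92.9/131 = 0.7092 = [S]/(Km+[S]).
So Km + [S] = [S]/0.7092 = 49.50 µM, giving Km = 49.50 − 35.1 = 14.4 µM.

14.4 µM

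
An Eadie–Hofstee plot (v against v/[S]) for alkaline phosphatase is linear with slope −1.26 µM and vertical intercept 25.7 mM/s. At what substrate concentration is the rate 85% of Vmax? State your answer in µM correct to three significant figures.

7.14 µM

The Eadie–Hofstee slope gives Km = 1.26 µM (slope = −Km).
v/Vmax = [S]/(Km+[S]) = 0.85 ⇒ [S] = Km·0.85/(1−0.85) = 1.26 × 5.667 = 7.14 µM.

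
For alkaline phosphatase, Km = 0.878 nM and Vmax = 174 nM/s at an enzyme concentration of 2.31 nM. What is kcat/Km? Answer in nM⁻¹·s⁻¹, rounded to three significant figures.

85.8 nM⁻¹·s⁻¹

kcat = Vmax/[E]total = 174/2.31 = 75.3 s⁻¹.
kcat/Km = 75.3/0.878 = 85.8 nM⁻¹·s⁻¹.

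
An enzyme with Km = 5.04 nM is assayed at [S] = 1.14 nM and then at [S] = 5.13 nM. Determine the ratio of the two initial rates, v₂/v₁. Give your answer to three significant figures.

2.73

The fractional saturations are [S]/(Km+[S]) = 1.14/6.180 = 0.1845 and 5.13/10.17 = 0.5044.
v₂/v₁ is just their ratio: 0.5044/0.1845 = 2.73.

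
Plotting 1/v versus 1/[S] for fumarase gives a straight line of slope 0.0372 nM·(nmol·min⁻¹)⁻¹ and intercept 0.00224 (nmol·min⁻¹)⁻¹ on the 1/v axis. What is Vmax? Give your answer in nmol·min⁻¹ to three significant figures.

The y-intercept of a Lineweaver–Burk plot equals 1/Vmax, so Vmax = 1/0.00224 = 446 nmol·min⁻¹.

446 nmol·min⁻¹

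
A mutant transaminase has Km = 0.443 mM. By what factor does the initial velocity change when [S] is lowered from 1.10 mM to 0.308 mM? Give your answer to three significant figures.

0.575

The fractional saturations are [S]/(Km+[S]) = 1.10/1.543 = 0.7129 and 0.308/0.7510 = 0.4101.
v₂/v₁ is just their ratio: 0.4101/0.7129 = 0.575.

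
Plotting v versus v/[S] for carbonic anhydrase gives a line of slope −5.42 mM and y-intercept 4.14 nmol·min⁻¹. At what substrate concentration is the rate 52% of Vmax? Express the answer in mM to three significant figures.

5.87 mM

The Eadie–Hofstee slope gives Km = 5.42 mM (slope = −Km).
v/Vmax = [S]/(Km+[S]) = 0.52 ⇒ [S] = Km·0.52/(1−0.52) = 5.42 × 1.083 = 5.87 mM.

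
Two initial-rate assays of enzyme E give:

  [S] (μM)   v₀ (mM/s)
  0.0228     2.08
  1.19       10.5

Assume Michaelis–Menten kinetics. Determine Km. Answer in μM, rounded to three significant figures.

From v = Vmax[S]/(Km+[S]), each point gives Vmax = v(Km+[S])/[S].
Equating: 2.08(Km+0.0228)/0.0228 = 10.5(Km+1.19)/1.19.
91.23·Km + 2.08 = 8.824·Km + 10.5, so (91.23 − 8.824)·Km = 10.5 − 2.08.
Km = 8.420/82.40 = 0.102 μM; then Vmax = 2.08(0.102+0.0228)/0.0228 = 11.4 mM/s.

0.102 μM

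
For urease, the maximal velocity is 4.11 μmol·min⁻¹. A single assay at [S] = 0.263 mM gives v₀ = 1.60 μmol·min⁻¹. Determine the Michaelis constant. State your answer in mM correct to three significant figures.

From v = Vmax[S]/(Km+[S]), Km = [S](Vmax − v)/v.
Km = 0.263 × (4.11 − 1.60) / 1.60 = 0.6601/1.60 = 0.413 mM.

0.413 mM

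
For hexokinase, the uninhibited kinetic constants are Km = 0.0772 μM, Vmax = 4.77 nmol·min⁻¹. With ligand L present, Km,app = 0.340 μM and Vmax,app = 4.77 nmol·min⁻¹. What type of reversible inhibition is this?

Km increases (0.0772 → 0.340 μM) while Vmax is unchanged — the hallmark of competitive inhibition.

competitive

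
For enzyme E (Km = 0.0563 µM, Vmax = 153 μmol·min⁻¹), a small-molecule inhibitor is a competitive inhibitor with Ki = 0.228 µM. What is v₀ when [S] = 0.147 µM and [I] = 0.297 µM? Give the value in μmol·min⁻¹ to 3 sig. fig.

81.3 μmol·min⁻¹

α = 1 + [I]/Ki = 1 + 0.297/0.228 = 2.303.
For a competitive inhibitor, Vmax is unchanged and the apparent Km becomes α·Km: Km,app = 0.130 µM, Vmax,app = 153 μmol·min⁻¹.
v = Vmax,app·[S]/(Km,app + [S]) = 153 × 0.147/(0.130 + 0.147) = 81.3 μmol·min⁻¹.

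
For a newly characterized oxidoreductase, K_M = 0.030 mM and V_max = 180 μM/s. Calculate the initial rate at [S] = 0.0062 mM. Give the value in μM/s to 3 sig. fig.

30.8 μM/s

[S]/(Km+[S]) = 0.0062/0.03620 = 0.1713, the fractional saturation.
v = 0.1713 × Vmax = 0.1713 × 180 = 30.8 μM/s.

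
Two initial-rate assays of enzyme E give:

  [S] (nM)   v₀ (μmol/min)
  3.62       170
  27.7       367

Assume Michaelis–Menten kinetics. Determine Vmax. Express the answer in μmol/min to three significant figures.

444 μmol/min

From v = Vmax[S]/(Km+[S]), each point gives Vmax = v(Km+[S])/[S].
Equating: 170(Km+3.62)/3.62 = 367(Km+27.7)/27.7.
46.96·Km + 170 = 13.25·Km + 367, so (46.96 − 13.25)·Km = 367 − 170.
Km = 197.0/33.71 = 5.84 nM; then Vmax = 170(5.84+3.62)/3.62 = 444 μmol/min.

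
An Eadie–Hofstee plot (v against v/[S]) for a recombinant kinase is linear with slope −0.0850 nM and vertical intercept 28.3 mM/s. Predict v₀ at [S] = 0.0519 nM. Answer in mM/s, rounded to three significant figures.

In the Eadie–Hofstee form v = Vmax − Km·(v/[S]), the slope is −Km and the intercept is Vmax, so Km = 0.0850 nM and Vmax = 28.3 mM/s.
v = 28.3 × 0.0519/(0.0850 + 0.0519) = 10.7 mM/s.

10.7 mM/s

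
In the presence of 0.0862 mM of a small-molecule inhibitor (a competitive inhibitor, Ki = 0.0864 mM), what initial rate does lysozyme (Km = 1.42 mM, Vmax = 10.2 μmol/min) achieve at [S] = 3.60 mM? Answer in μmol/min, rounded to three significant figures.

5.70 μmol/min

α = 1 + [I]/Ki = 1 + 0.0862/0.0864 = 1.998.
For a competitive inhibitor, Vmax is unchanged and the apparent Km becomes α·Km: Km,app = 2.84 mM, Vmax,app = 10.2 μmol/min.
v = Vmax,app·[S]/(Km,app + [S]) = 10.2 × 3.60/(2.84 + 3.60) = 5.70 μmol/min.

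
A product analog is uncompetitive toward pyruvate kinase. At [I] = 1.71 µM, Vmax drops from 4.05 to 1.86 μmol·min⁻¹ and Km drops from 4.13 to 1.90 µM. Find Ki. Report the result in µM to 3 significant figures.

Uncompetitive: Vmax,app = Vmax/α (and Km,app = Km/α) with α = 1 + [I]/Ki.
α = Vmax/Vmax,app = 4.05/1.86 = 2.177.
Ki = [I]/(α − 1) = 1.71/1.177 = 1.45 µM.

1.45 µM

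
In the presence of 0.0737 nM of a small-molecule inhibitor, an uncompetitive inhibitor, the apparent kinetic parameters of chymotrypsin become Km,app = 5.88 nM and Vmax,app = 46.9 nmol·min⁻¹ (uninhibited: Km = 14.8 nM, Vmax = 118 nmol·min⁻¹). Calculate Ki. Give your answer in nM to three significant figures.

Uncompetitive: Vmax,app = Vmax/α (and Km,app = Km/α) with α = 1 + [I]/Ki.
α = Vmax/Vmax,app = 118/46.9 = 2.516.
Since α = 1 + [I]/Ki, [I]/Ki = 2.516 − 1 = 1.516 and Ki = 0.0737/1.516 = 0.0486 nM.

0.0486 nM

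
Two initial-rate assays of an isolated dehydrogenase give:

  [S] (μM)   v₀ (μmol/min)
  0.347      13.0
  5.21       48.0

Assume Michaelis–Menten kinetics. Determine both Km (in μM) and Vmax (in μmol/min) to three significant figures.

From v = Vmax[S]/(Km+[S]), each point gives Vmax = v(Km+[S])/[S].
Equating: 13.0(Km+0.347)/0.347 = 48.0(Km+5.21)/5.21.
37.46·Km + 13.0 = 9.213·Km + 48.0, so (37.46 − 9.213)·Km = 48.0 − 13.0.
Km = 35.00/28.25 = 1.24 μM; then Vmax = 13.0(1.24+0.347)/0.347 = 59.4 μmol/min.

Km = 1.24 μM; Vmax = 59.4 μmol/min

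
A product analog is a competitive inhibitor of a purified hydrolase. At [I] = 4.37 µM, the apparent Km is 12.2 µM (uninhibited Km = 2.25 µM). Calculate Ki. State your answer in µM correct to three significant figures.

Competitive: Km,app = α·Km with α = 1 + [I]/Ki.
α = Km,app/Km = 12.2/2.25 = 5.422.
Since α = 1 + [I]/Ki, [I]/Ki = 5.422 − 1 = 4.422 and Ki = 4.37/4.422 = 0.988 µM.

0.988 µM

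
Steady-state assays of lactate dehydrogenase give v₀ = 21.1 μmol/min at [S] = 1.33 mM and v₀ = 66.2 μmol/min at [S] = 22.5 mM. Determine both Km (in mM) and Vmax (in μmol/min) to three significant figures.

Km = 3.49 mM; Vmax = 76.5 μmol/min

From v = Vmax[S]/(Km+[S]), each point gives Vmax = v(Km+[S])/[S].
Equating: 21.1(Km+1.33)/1.33 = 66.2(Km+22.5)/22.5.
15.86·Km + 21.1 = 2.942·Km + 66.2, so (15.86 − 2.942)·Km = 66.2 − 21.1.
Km = 45.10/12.92 = 3.49 mM; then Vmax = 21.1(3.49+1.33)/1.33 = 76.5 μmol/min.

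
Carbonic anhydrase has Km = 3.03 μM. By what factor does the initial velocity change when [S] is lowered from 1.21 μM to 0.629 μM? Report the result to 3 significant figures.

0.602

The fractional saturations are [S]/(Km+[S]) = 1.21/4.240 = 0.2854 and 0.629/3.659 = 0.1719.
v₂/v₁ is just their ratio: 0.1719/0.2854 = 0.602.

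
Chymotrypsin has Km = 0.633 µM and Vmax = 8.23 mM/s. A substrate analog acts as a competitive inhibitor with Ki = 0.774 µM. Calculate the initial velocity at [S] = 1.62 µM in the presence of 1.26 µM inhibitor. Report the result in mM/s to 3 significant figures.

α = 1 + [I]/Ki = 1 + 1.26/0.774 = 2.628.
For a competitive inhibitor, Vmax is unchanged and the apparent Km becomes α·Km: Km,app = 1.66 µM, Vmax,app = 8.23 mM/s.
v = Vmax,app·[S]/(Km,app + [S]) = 8.23 × 1.62/(1.66 + 1.62) = 4.06 mM/s.

4.06 mM/s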